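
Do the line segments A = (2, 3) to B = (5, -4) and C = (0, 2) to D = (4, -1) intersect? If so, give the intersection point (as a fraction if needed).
Yes; intersection at (68/19, -13/19) (t = 10/19 on AB, s = 17/19 on CD)

Parametrize AB as A + t(B − A) = (2 + 3 t, 3 + -7 t) and CD as C + s(D − C) = (0 + 4 s, 2 + -3 s). Solve the linear system for (t, s). Determinant = -19 ≠ 0, so a unique intersection of the containing lines exists. Solution: t = 10/19, s = 17/19 — both in [0, 1], so the segments cross. Intersection point: (68/19, -13/19).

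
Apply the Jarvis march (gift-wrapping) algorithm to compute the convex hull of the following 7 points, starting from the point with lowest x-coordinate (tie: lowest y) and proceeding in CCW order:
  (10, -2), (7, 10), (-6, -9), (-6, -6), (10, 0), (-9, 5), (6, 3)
Hull (CCW) = [(-9, 5), (-6, -9), (10, -2), (10, 0), (7, 10)]

Jarvis march: at each step, from the current hull vertex p, select the next vertex q as the point such that every other point lies strictly to the left of (or on) the directed line p → q. (Equivalently: for every other point r, the cross product (q − p) × (r − p) ≥ 0.)
Starting point (lowest x, tie lowest y): (-9, 5). Wrap until returning to start. Resulting hull: (-9, 5), (-6, -9), (10, -2), (10, 0), (7, 10).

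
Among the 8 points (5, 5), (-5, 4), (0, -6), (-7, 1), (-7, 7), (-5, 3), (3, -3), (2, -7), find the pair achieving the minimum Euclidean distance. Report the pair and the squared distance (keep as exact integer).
Pair = ((-5, 4), (-5, 3)); squared distance = 1

Compute all C(8, 2) = 28 pairwise squared distances (x_i − x_j)² + (y_i − y_j)². The minimum is 1, attained by the pair ((-5, 4), (-5, 3)).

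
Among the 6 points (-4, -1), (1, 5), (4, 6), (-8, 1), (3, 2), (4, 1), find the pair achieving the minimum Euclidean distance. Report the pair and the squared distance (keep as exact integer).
Pair = ((3, 2), (4, 1)); squared distance = 2

Compute all C(6, 2) = 15 pairwise squared distances (x_i − x_j)² + (y_i − y_j)². The minimum is 2, attained by the pair ((3, 2), (4, 1)).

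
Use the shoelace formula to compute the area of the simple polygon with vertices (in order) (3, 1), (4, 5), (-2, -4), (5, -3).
Area = 45/2

Shoelace formula: Area = (1/2) |Σ_i (x_i · y_{i+1} − x_{i+1} · y_i)| (indices mod n). Compute each cross term:
  (3)(5) − (4)(1) = 11
  (4)(-4) − (-2)(5) = -6
  (-2)(-3) − (5)(-4) = 26
  (5)(1) − (3)(-3) = 14
Sum = 45, so (signed) Area = 45/2 = 45/2, |Area| = 45/2.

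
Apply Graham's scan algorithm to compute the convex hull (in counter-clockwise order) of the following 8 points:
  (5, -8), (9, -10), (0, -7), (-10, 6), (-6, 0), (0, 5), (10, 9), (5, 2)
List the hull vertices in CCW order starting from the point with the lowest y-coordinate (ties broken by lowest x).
Hull (CCW) = [(9, -10), (10, 9), (-10, 6), (-6, 0), (0, -7)]

Graham scan procedure:
  1. Find the pivot p₀ = point with lowest y (tie → lowest x): (9, -10).
  2. Sort the remaining points by polar angle around p₀.
  3. Walk through sorted points, maintaining a stack; pop the top while the last three entries make a non-left turn (cross product ≤ 0).
  4. Final stack is the convex hull in CCW order: (9, -10), (10, 9), (-10, 6), (-6, 0), (0, -7).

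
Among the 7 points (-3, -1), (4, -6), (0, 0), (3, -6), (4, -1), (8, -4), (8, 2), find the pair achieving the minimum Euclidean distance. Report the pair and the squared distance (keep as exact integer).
Pair = ((4, -6), (3, -6)); squared distance = 1

Compute all C(7, 2) = 21 pairwise squared distances (x_i − x_j)² + (y_i − y_j)². The minimum is 1, attained by the pair ((4, -6), (3, -6)).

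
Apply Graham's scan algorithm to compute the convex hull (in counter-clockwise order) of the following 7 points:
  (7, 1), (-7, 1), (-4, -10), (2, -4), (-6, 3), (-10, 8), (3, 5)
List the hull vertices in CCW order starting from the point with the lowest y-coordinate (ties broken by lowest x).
Hull (CCW) = [(-4, -10), (7, 1), (3, 5), (-10, 8)]

Graham scan procedure:
  1. Find the pivot p₀ = point with lowest y (tie → lowest x): (-4, -10).
  2. Sort the remaining points by polar angle around p₀.
  3. Walk through sorted points, maintaining a stack; pop the top while the last three entries make a non-left turn (cross product ≤ 0).
  4. Final stack is the convex hull in CCW order: (-4, -10), (7, 1), (3, 5), (-10, 8).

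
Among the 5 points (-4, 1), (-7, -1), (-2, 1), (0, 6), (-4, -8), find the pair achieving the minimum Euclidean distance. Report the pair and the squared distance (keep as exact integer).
Pair = ((-4, 1), (-2, 1)); squared distance = 4

Compute all C(5, 2) = 10 pairwise squared distances (x_i − x_j)² + (y_i − y_j)². The minimum is 4, attained by the pair ((-4, 1), (-2, 1)).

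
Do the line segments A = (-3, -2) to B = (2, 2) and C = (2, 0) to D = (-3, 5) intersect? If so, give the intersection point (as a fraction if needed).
Yes; intersection at (8/9, 10/9) (t = 7/9 on AB, s = 2/9 on CD)

Parametrize AB as A + t(B − A) = (-3 + 5 t, -2 + 4 t) and CD as C + s(D − C) = (2 + -5 s, 0 + 5 s). Solve the linear system for (t, s). Determinant = -45 ≠ 0, so a unique intersection of the containing lines exists. Solution: t = 7/9, s = 2/9 — both in [0, 1], so the segments cross. Intersection point: (8/9, 10/9).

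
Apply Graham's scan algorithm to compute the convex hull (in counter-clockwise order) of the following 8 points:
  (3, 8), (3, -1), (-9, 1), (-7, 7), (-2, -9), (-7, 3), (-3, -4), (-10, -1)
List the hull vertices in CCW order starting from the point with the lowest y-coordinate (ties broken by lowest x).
Hull (CCW) = [(-2, -9), (3, -1), (3, 8), (-7, 7), (-10, -1)]

Graham scan procedure:
  1. Find the pivot p₀ = point with lowest y (tie → lowest x): (-2, -9).
  2. Sort the remaining points by polar angle around p₀.
  3. Walk through sorted points, maintaining a stack; pop the top while the last three entries make a non-left turn (cross product ≤ 0).
  4. Final stack is the convex hull in CCW order: (-2, -9), (3, -1), (3, 8), (-7, 7), (-10, -1).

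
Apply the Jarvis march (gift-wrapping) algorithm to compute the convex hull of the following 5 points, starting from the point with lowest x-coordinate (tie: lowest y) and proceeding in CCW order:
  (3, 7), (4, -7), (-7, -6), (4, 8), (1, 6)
Hull (CCW) = [(-7, -6), (4, -7), (4, 8), (1, 6)]

Jarvis march: at each step, from the current hull vertex p, select the next vertex q as the point such that every other point lies strictly to the left of (or on) the directed line p → q. (Equivalently: for every other point r, the cross product (q − p) × (r − p) ≥ 0.)
Starting point (lowest x, tie lowest y): (-7, -6). Wrap until returning to start. Resulting hull: (-7, -6), (4, -7), (4, 8), (1, 6).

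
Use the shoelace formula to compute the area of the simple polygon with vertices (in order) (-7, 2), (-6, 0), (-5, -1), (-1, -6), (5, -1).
Area = 81/2

Shoelace formula: Area = (1/2) |Σ_i (x_i · y_{i+1} − x_{i+1} · y_i)| (indices mod n). Compute each cross term:
  (-7)(0) − (-6)(2) = 12
  (-6)(-1) − (-5)(0) = 6
  (-5)(-6) − (-1)(-1) = 29
  (-1)(-1) − (5)(-6) = 31
  (5)(2) − (-7)(-1) = 3
Sum = 81, so (signed) Area = 81/2 = 81/2, |Area| = 81/2.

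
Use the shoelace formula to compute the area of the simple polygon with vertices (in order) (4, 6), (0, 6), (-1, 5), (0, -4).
Area = 25

Shoelace formula: Area = (1/2) |Σ_i (x_i · y_{i+1} − x_{i+1} · y_i)| (indices mod n). Compute each cross term:
  (4)(6) − (0)(6) = 24
  (0)(5) − (-1)(6) = 6
  (-1)(-4) − (0)(5) = 4
  (0)(6) − (4)(-4) = 16
Sum = 50, so (signed) Area = 50/2 = 25, |Area| = 25.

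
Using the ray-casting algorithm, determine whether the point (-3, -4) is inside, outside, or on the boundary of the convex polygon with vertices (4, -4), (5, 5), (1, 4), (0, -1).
The point (-3, -4) lies strictly outside the polygon

Cast a horizontal ray to the right from the query point and count how many polygon edges it crosses (each edge strictly once or zero times, handled with the usual half-open convention). 
Parity of crossings → even ⇒ outside.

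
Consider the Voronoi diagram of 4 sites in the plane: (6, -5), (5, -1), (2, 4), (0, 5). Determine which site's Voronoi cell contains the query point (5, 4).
Nearest site = (2, 4)

The Voronoi cell of site s contains exactly those query points closer to s than to any other site. Compute squared distances from q = (5, 4) to each site:
  (2 − 5)² + (4 − 4)² = 9
  (5 − 5)² + (-1 − 4)² = 25
  (0 − 5)² + (5 − 4)² = 26
  (6 − 5)² + (-5 − 4)² = 82
Minimum is attained by (2, 4), so q lies in its Voronoi cell.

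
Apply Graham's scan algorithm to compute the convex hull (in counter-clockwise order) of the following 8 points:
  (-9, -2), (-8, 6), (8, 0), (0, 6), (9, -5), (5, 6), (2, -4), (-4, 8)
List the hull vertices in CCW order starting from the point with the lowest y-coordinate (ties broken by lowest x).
Hull (CCW) = [(9, -5), (8, 0), (5, 6), (-4, 8), (-8, 6), (-9, -2), (2, -4)]

Graham scan procedure:
  1. Find the pivot p₀ = point with lowest y (tie → lowest x): (9, -5).
  2. Sort the remaining points by polar angle around p₀.
  3. Walk through sorted points, maintaining a stack; pop the top while the last three entries make a non-left turn (cross product ≤ 0).
  4. Final stack is the convex hull in CCW order: (9, -5), (8, 0), (5, 6), (-4, 8), (-8, 6), (-9, -2), (2, -4).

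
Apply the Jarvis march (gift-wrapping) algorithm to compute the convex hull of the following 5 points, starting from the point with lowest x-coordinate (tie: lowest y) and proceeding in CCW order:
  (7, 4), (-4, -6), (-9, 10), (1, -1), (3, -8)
Hull (CCW) = [(-9, 10), (-4, -6), (3, -8), (7, 4)]

Jarvis march: at each step, from the current hull vertex p, select the next vertex q as the point such that every other point lies strictly to the left of (or on) the directed line p → q. (Equivalently: for every other point r, the cross product (q − p) × (r − p) ≥ 0.)
Starting point (lowest x, tie lowest y): (-9, 10). Wrap until returning to start. Resulting hull: (-9, 10), (-4, -6), (3, -8), (7, 4).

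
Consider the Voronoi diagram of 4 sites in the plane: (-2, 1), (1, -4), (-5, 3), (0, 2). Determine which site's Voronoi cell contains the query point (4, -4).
Nearest site = (1, -4)

The Voronoi cell of site s contains exactly those query points closer to s than to any other site. Compute squared distances from q = (4, -4) to each site:
  (1 − 4)² + (-4 − -4)² = 9
  (0 − 4)² + (2 − -4)² = 52
  (-2 − 4)² + (1 − -4)² = 61
  (-5 − 4)² + (3 − -4)² = 130
Minimum is attained by (1, -4), so q lies in its Voronoi cell.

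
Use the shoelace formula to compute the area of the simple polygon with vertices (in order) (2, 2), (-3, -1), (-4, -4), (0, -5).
Area = 21

Shoelace formula: Area = (1/2) |Σ_i (x_i · y_{i+1} − x_{i+1} · y_i)| (indices mod n). Compute each cross term:
  (2)(-1) − (-3)(2) = 4
  (-3)(-4) − (-4)(-1) = 8
  (-4)(-5) − (0)(-4) = 20
  (0)(2) − (2)(-5) = 10
Sum = 42, so (signed) Area = 42/2 = 21, |Area| = 21.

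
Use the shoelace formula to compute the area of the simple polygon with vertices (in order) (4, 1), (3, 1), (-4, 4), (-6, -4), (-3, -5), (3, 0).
Area = 93/2

Shoelace formula: Area = (1/2) |Σ_i (x_i · y_{i+1} − x_{i+1} · y_i)| (indices mod n). Compute each cross term:
  (4)(1) − (3)(1) = 1
  (3)(4) − (-4)(1) = 16
  (-4)(-4) − (-6)(4) = 40
  (-6)(-5) − (-3)(-4) = 18
  (-3)(0) − (3)(-5) = 15
  (3)(1) − (4)(0) = 3
Sum = 93, so (signed) Area = 93/2 = 93/2, |Area| = 93/2.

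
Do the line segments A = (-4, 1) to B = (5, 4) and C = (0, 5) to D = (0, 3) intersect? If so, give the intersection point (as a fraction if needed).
No (intersection of containing lines falls outside at least one segment)

Parametrize and solve: t = 4/9, s = 4/3. At least one of these is outside [0, 1], so the segments do not intersect.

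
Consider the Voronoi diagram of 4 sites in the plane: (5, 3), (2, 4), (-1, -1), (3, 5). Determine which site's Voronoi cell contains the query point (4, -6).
Nearest site = (-1, -1)

The Voronoi cell of site s contains exactly those query points closer to s than to any other site. Compute squared distances from q = (4, -6) to each site:
  (-1 − 4)² + (-1 − -6)² = 50
  (5 − 4)² + (3 − -6)² = 82
  (2 − 4)² + (4 − -6)² = 104
  (3 − 4)² + (5 − -6)² = 122
Minimum is attained by (-1, -1), so q lies in its Voronoi cell.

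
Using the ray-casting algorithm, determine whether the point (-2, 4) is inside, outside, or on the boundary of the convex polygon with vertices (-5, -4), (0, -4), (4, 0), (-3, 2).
The point (-2, 4) lies strictly outside the polygon

Cast a horizontal ray to the right from the query point and count how many polygon edges it crosses (each edge strictly once or zero times, handled with the usual half-open convention). 
Parity of crossings → even ⇒ outside.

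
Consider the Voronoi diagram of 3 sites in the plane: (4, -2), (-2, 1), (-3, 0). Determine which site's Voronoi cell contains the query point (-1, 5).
Nearest site = (-2, 1)

The Voronoi cell of site s contains exactly those query points closer to s than to any other site. Compute squared distances from q = (-1, 5) to each site:
  (-2 − -1)² + (1 − 5)² = 17
  (-3 − -1)² + (0 − 5)² = 29
  (4 − -1)² + (-2 − 5)² = 74
Minimum is attained by (-2, 1), so q lies in its Voronoi cell.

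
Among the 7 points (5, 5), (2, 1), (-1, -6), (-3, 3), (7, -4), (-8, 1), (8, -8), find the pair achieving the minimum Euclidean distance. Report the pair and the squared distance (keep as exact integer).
Pair = ((7, -4), (8, -8)); squared distance = 17

Compute all C(7, 2) = 21 pairwise squared distances (x_i − x_j)² + (y_i − y_j)². The minimum is 17, attained by the pair ((7, -4), (8, -8)).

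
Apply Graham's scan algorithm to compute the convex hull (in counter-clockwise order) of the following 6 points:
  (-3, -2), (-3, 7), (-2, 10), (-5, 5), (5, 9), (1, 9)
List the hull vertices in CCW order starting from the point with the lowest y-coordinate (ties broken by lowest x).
Hull (CCW) = [(-3, -2), (5, 9), (-2, 10), (-5, 5)]

Graham scan procedure:
  1. Find the pivot p₀ = point with lowest y (tie → lowest x): (-3, -2).
  2. Sort the remaining points by polar angle around p₀.
  3. Walk through sorted points, maintaining a stack; pop the top while the last three entries make a non-left turn (cross product ≤ 0).
  4. Final stack is the convex hull in CCW order: (-3, -2), (5, 9), (-2, 10), (-5, 5).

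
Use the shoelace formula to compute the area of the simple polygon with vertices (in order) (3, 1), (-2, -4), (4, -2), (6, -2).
Area = 13

Shoelace formula: Area = (1/2) |Σ_i (x_i · y_{i+1} − x_{i+1} · y_i)| (indices mod n). Compute each cross term:
  (3)(-4) − (-2)(1) = -10
  (-2)(-2) − (4)(-4) = 20
  (4)(-2) − (6)(-2) = 4
  (6)(1) − (3)(-2) = 12
Sum = 26, so (signed) Area = 26/2 = 13, |Area| = 13.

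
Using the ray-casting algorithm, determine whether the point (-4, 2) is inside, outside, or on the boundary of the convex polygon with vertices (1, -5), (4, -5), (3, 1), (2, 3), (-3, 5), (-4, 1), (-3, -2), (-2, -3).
The point (-4, 2) lies strictly outside the polygon

Cast a horizontal ray to the right from the query point and count how many polygon edges it crosses (each edge strictly once or zero times, handled with the usual half-open convention). 
Parity of crossings → even ⇒ outside.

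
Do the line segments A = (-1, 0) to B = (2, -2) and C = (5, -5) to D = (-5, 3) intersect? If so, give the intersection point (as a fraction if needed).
No (intersection of containing lines falls outside at least one segment)

Parametrize and solve: t = -1/2, s = 3/4. At least one of these is outside [0, 1], so the segments do not intersect.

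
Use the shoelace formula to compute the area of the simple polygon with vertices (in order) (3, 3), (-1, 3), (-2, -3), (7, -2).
Area = 73/2

Shoelace formula: Area = (1/2) |Σ_i (x_i · y_{i+1} − x_{i+1} · y_i)| (indices mod n). Compute each cross term:
  (3)(3) − (-1)(3) = 12
  (-1)(-3) − (-2)(3) = 9
  (-2)(-2) − (7)(-3) = 25
  (7)(3) − (3)(-2) = 27
Sum = 73, so (signed) Area = 73/2 = 73/2, |Area| = 73/2.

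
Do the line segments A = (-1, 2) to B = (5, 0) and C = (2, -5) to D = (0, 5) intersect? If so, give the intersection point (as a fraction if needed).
Yes; intersection at (5/7, 10/7) (t = 2/7 on AB, s = 9/14 on CD)

Parametrize AB as A + t(B − A) = (-1 + 6 t, 2 + -2 t) and CD as C + s(D − C) = (2 + -2 s, -5 + 10 s). Solve the linear system for (t, s). Determinant = -56 ≠ 0, so a unique intersection of the containing lines exists. Solution: t = 2/7, s = 9/14 — both in [0, 1], so the segments cross. Intersection point: (5/7, 10/7).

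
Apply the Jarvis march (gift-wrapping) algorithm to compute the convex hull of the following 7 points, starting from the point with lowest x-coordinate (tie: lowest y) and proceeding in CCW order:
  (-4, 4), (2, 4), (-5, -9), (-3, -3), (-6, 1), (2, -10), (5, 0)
Hull (CCW) = [(-6, 1), (-5, -9), (2, -10), (5, 0), (2, 4), (-4, 4)]

Jarvis march: at each step, from the current hull vertex p, select the next vertex q as the point such that every other point lies strictly to the left of (or on) the directed line p → q. (Equivalently: for every other point r, the cross product (q − p) × (r − p) ≥ 0.)
Starting point (lowest x, tie lowest y): (-6, 1). Wrap until returning to start. Resulting hull: (-6, 1), (-5, -9), (2, -10), (5, 0), (2, 4), (-4, 4).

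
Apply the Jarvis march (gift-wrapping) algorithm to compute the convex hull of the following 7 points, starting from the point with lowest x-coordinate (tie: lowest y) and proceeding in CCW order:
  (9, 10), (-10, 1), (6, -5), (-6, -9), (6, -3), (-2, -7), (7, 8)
Hull (CCW) = [(-10, 1), (-6, -9), (6, -5), (9, 10)]

Jarvis march: at each step, from the current hull vertex p, select the next vertex q as the point such that every other point lies strictly to the left of (or on) the directed line p → q. (Equivalently: for every other point r, the cross product (q − p) × (r − p) ≥ 0.)
Starting point (lowest x, tie lowest y): (-10, 1). Wrap until returning to start. Resulting hull: (-10, 1), (-6, -9), (6, -5), (9, 10).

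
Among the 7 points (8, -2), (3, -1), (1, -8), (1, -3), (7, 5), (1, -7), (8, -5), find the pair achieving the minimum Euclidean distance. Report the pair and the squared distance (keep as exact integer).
Pair = ((1, -8), (1, -7)); squared distance = 1

Compute all C(7, 2) = 21 pairwise squared distances (x_i − x_j)² + (y_i − y_j)². The minimum is 1, attained by the pair ((1, -8), (1, -7)).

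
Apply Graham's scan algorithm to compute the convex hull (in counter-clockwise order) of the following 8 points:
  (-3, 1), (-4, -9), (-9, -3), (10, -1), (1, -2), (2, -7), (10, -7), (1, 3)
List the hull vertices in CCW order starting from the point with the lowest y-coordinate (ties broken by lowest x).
Hull (CCW) = [(-4, -9), (10, -7), (10, -1), (1, 3), (-3, 1), (-9, -3)]

Graham scan procedure:
  1. Find the pivot p₀ = point with lowest y (tie → lowest x): (-4, -9).
  2. Sort the remaining points by polar angle around p₀.
  3. Walk through sorted points, maintaining a stack; pop the top while the last three entries make a non-left turn (cross product ≤ 0).
  4. Final stack is the convex hull in CCW order: (-4, -9), (10, -7), (10, -1), (1, 3), (-3, 1), (-9, -3).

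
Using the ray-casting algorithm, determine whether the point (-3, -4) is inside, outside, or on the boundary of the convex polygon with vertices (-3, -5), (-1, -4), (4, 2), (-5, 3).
The point (-3, -4) lies strictly inside the polygon

Cast a horizontal ray to the right from the query point and count how many polygon edges it crosses (each edge strictly once or zero times, handled with the usual half-open convention). 
Parity of crossings → odd ⇒ inside.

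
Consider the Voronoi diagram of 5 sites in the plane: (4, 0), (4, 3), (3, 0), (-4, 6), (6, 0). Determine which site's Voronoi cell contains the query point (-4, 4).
Nearest site = (-4, 6)

The Voronoi cell of site s contains exactly those query points closer to s than to any other site. Compute squared distances from q = (-4, 4) to each site:
  (-4 − -4)² + (6 − 4)² = 4
  (3 − -4)² + (0 − 4)² = 65
  (4 − -4)² + (3 − 4)² = 65
  (4 − -4)² + (0 − 4)² = 80
  (6 − -4)² + (0 − 4)² = 116
Minimum is attained by (-4, 6), so q lies in its Voronoi cell.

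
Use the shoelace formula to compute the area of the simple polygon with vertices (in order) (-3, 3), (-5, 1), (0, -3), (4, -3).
Area = 21

Shoelace formula: Area = (1/2) |Σ_i (x_i · y_{i+1} − x_{i+1} · y_i)| (indices mod n). Compute each cross term:
  (-3)(1) − (-5)(3) = 12
  (-5)(-3) − (0)(1) = 15
  (0)(-3) − (4)(-3) = 12
  (4)(3) − (-3)(-3) = 3
Sum = 42, so (signed) Area = 42/2 = 21, |Area| = 21.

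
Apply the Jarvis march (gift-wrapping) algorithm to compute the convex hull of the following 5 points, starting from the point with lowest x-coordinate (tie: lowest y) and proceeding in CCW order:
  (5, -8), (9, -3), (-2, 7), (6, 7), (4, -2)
Hull (CCW) = [(-2, 7), (5, -8), (9, -3), (6, 7)]

Jarvis march: at each step, from the current hull vertex p, select the next vertex q as the point such that every other point lies strictly to the left of (or on) the directed line p → q. (Equivalently: for every other point r, the cross product (q − p) × (r − p) ≥ 0.)
Starting point (lowest x, tie lowest y): (-2, 7). Wrap until returning to start. Resulting hull: (-2, 7), (5, -8), (9, -3), (6, 7).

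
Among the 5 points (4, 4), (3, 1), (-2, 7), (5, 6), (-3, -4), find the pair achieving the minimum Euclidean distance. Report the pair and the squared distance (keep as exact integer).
Pair = ((4, 4), (5, 6)); squared distance = 5

Compute all C(5, 2) = 10 pairwise squared distances (x_i − x_j)² + (y_i − y_j)². The minimum is 5, attained by the pair ((4, 4), (5, 6)).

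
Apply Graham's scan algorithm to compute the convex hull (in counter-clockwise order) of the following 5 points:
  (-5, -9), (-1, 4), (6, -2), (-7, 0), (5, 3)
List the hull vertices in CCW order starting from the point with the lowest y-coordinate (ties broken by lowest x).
Hull (CCW) = [(-5, -9), (6, -2), (5, 3), (-1, 4), (-7, 0)]

Graham scan procedure:
  1. Find the pivot p₀ = point with lowest y (tie → lowest x): (-5, -9).
  2. Sort the remaining points by polar angle around p₀.
  3. Walk through sorted points, maintaining a stack; pop the top while the last three entries make a non-left turn (cross product ≤ 0).
  4. Final stack is the convex hull in CCW order: (-5, -9), (6, -2), (5, 3), (-1, 4), (-7, 0).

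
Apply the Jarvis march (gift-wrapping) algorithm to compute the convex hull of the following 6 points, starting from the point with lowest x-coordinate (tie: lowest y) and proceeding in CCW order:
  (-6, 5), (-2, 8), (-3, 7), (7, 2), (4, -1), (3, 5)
Hull (CCW) = [(-6, 5), (4, -1), (7, 2), (3, 5), (-2, 8)]

Jarvis march: at each step, from the current hull vertex p, select the next vertex q as the point such that every other point lies strictly to the left of (or on) the directed line p → q. (Equivalently: for every other point r, the cross product (q − p) × (r − p) ≥ 0.)
Starting point (lowest x, tie lowest y): (-6, 5). Wrap until returning to start. Resulting hull: (-6, 5), (4, -1), (7, 2), (3, 5), (-2, 8).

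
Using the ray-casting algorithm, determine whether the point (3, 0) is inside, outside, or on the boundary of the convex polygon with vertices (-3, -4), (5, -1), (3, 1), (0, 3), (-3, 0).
The point (3, 0) lies strictly inside the polygon

Cast a horizontal ray to the right from the query point and count how many polygon edges it crosses (each edge strictly once or zero times, handled with the usual half-open convention). 
Parity of crossings → odd ⇒ inside.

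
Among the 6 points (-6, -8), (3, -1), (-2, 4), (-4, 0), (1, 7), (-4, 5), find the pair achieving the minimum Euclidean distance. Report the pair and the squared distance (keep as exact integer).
Pair = ((-2, 4), (-4, 5)); squared distance = 5

Compute all C(6, 2) = 15 pairwise squared distances (x_i − x_j)² + (y_i − y_j)². The minimum is 5, attained by the pair ((-2, 4), (-4, 5)).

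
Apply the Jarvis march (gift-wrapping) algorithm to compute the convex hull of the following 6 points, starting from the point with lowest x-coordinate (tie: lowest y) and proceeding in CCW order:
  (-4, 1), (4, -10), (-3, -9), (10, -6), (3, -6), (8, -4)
Hull (CCW) = [(-4, 1), (-3, -9), (4, -10), (10, -6), (8, -4)]

Jarvis march: at each step, from the current hull vertex p, select the next vertex q as the point such that every other point lies strictly to the left of (or on) the directed line p → q. (Equivalently: for every other point r, the cross product (q − p) × (r − p) ≥ 0.)
Starting point (lowest x, tie lowest y): (-4, 1). Wrap until returning to start. Resulting hull: (-4, 1), (-3, -9), (4, -10), (10, -6), (8, -4).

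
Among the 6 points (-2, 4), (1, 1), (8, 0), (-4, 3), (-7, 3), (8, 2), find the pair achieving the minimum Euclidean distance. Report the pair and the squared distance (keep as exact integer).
Pair = ((8, 0), (8, 2)); squared distance = 4

Compute all C(6, 2) = 15 pairwise squared distances (x_i − x_j)² + (y_i − y_j)². The minimum is 4, attained by the pair ((8, 0), (8, 2)).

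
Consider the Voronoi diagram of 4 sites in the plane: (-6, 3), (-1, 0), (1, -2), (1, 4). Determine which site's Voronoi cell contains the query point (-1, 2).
Nearest site = (-1, 0)

The Voronoi cell of site s contains exactly those query points closer to s than to any other site. Compute squared distances from q = (-1, 2) to each site:
  (-1 − -1)² + (0 − 2)² = 4
  (1 − -1)² + (4 − 2)² = 8
  (1 − -1)² + (-2 − 2)² = 20
  (-6 − -1)² + (3 − 2)² = 26
Minimum is attained by (-1, 0), so q lies in its Voronoi cell.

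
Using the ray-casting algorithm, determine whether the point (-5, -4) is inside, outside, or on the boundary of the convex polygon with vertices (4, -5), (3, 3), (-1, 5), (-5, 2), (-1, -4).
The point (-5, -4) lies strictly outside the polygon

Cast a horizontal ray to the right from the query point and count how many polygon edges it crosses (each edge strictly once or zero times, handled with the usual half-open convention). 
Parity of crossings → even ⇒ outside.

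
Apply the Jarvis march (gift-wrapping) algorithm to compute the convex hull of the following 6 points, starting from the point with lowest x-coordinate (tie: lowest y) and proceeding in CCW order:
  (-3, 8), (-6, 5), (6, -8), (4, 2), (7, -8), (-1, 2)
Hull (CCW) = [(-6, 5), (6, -8), (7, -8), (4, 2), (-3, 8)]

Jarvis march: at each step, from the current hull vertex p, select the next vertex q as the point such that every other point lies strictly to the left of (or on) the directed line p → q. (Equivalently: for every other point r, the cross product (q − p) × (r − p) ≥ 0.)
Starting point (lowest x, tie lowest y): (-6, 5). Wrap until returning to start. Resulting hull: (-6, 5), (6, -8), (7, -8), (4, 2), (-3, 8).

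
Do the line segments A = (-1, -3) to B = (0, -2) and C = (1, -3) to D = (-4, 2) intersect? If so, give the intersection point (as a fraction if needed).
Yes; intersection at (0, -2) (t = 1 on AB, s = 1/5 on CD)

Parametrize AB as A + t(B − A) = (-1 + 1 t, -3 + 1 t) and CD as C + s(D − C) = (1 + -5 s, -3 + 5 s). Solve the linear system for (t, s). Determinant = -10 ≠ 0, so a unique intersection of the containing lines exists. Solution: t = 1, s = 1/5 — both in [0, 1], so the segments cross. Intersection point: (0, -2).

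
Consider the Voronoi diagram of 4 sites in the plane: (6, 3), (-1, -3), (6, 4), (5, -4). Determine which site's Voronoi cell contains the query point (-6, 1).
Nearest site = (-1, -3)

The Voronoi cell of site s contains exactly those query points closer to s than to any other site. Compute squared distances from q = (-6, 1) to each site:
  (-1 − -6)² + (-3 − 1)² = 41
  (5 − -6)² + (-4 − 1)² = 146
  (6 − -6)² + (3 − 1)² = 148
  (6 − -6)² + (4 − 1)² = 153
Minimum is attained by (-1, -3), so q lies in its Voronoi cell.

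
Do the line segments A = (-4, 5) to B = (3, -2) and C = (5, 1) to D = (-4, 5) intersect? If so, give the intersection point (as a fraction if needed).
Yes; intersection at (-4, 5) (t = 0 on AB, s = 1 on CD)

Parametrize AB as A + t(B − A) = (-4 + 7 t, 5 + -7 t) and CD as C + s(D − C) = (5 + -9 s, 1 + 4 s). Solve the linear system for (t, s). Determinant = 35 ≠ 0, so a unique intersection of the containing lines exists. Solution: t = 0, s = 1 — both in [0, 1], so the segments cross. Intersection point: (-4, 5).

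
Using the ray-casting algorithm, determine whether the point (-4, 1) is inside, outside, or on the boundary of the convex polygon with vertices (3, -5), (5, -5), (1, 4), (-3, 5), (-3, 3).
The point (-4, 1) lies strictly outside the polygon

Cast a horizontal ray to the right from the query point and count how many polygon edges it crosses (each edge strictly once or zero times, handled with the usual half-open convention). 
Parity of crossings → even ⇒ outside.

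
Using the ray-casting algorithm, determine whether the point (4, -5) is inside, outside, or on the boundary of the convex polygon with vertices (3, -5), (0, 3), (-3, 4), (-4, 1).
The point (4, -5) lies strictly outside the polygon

Cast a horizontal ray to the right from the query point and count how many polygon edges it crosses (each edge strictly once or zero times, handled with the usual half-open convention). 
Parity of crossings → even ⇒ outside.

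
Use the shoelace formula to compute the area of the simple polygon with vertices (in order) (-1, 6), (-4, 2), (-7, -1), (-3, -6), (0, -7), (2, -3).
Area = 123/2

Shoelace formula: Area = (1/2) |Σ_i (x_i · y_{i+1} − x_{i+1} · y_i)| (indices mod n). Compute each cross term:
  (-1)(2) − (-4)(6) = 22
  (-4)(-1) − (-7)(2) = 18
  (-7)(-6) − (-3)(-1) = 39
  (-3)(-7) − (0)(-6) = 21
  (0)(-3) − (2)(-7) = 14
  (2)(6) − (-1)(-3) = 9
Sum = 123, so (signed) Area = 123/2 = 123/2, |Area| = 123/2.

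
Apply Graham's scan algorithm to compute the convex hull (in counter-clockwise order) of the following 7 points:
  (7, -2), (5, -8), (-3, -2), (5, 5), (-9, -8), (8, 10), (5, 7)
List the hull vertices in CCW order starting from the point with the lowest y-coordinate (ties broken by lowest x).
Hull (CCW) = [(-9, -8), (5, -8), (7, -2), (8, 10), (5, 7)]

Graham scan procedure:
  1. Find the pivot p₀ = point with lowest y (tie → lowest x): (-9, -8).
  2. Sort the remaining points by polar angle around p₀.
  3. Walk through sorted points, maintaining a stack; pop the top while the last three entries make a non-left turn (cross product ≤ 0).
  4. Final stack is the convex hull in CCW order: (-9, -8), (5, -8), (7, -2), (8, 10), (5, 7).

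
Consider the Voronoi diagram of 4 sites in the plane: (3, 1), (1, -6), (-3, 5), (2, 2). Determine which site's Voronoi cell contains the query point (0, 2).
Nearest site = (2, 2)

The Voronoi cell of site s contains exactly those query points closer to s than to any other site. Compute squared distances from q = (0, 2) to each site:
  (2 − 0)² + (2 − 2)² = 4
  (3 − 0)² + (1 − 2)² = 10
  (-3 − 0)² + (5 − 2)² = 18
  (1 − 0)² + (-6 − 2)² = 65
Minimum is attained by (2, 2), so q lies in its Voronoi cell.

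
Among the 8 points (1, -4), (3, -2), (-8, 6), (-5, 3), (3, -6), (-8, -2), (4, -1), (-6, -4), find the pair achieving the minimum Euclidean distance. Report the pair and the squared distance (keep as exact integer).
Pair = ((3, -2), (4, -1)); squared distance = 2

Compute all C(8, 2) = 28 pairwise squared distances (x_i − x_j)² + (y_i − y_j)². The minimum is 2, attained by the pair ((3, -2), (4, -1)).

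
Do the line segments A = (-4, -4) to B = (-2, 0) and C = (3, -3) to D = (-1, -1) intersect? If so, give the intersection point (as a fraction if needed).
No (intersection of containing lines falls outside at least one segment)

Parametrize and solve: t = 9/10, s = 13/10. At least one of these is outside [0, 1], so the segments do not intersect.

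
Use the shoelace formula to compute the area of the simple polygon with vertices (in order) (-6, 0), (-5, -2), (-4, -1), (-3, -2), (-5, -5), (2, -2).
Area = 27/2

Shoelace formula: Area = (1/2) |Σ_i (x_i · y_{i+1} − x_{i+1} · y_i)| (indices mod n). Compute each cross term:
  (-6)(-2) − (-5)(0) = 12
  (-5)(-1) − (-4)(-2) = -3
  (-4)(-2) − (-3)(-1) = 5
  (-3)(-5) − (-5)(-2) = 5
  (-5)(-2) − (2)(-5) = 20
  (2)(0) − (-6)(-2) = -12
Sum = 27, so (signed) Area = 27/2 = 27/2, |Area| = 27/2.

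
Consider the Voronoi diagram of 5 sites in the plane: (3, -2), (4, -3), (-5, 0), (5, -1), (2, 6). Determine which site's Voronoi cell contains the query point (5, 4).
Nearest site = (2, 6)

The Voronoi cell of site s contains exactly those query points closer to s than to any other site. Compute squared distances from q = (5, 4) to each site:
  (2 − 5)² + (6 − 4)² = 13
  (5 − 5)² + (-1 − 4)² = 25
  (3 − 5)² + (-2 − 4)² = 40
  (4 − 5)² + (-3 − 4)² = 50
  (-5 − 5)² + (0 − 4)² = 116
Minimum is attained by (2, 6), so q lies in its Voronoi cell.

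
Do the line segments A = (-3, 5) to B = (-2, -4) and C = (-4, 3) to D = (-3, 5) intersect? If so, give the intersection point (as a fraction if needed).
Yes; intersection at (-3, 5) (t = 0 on AB, s = 1 on CD)

Parametrize AB as A + t(B − A) = (-3 + 1 t, 5 + -9 t) and CD as C + s(D − C) = (-4 + 1 s, 3 + 2 s). Solve the linear system for (t, s). Determinant = -11 ≠ 0, so a unique intersection of the containing lines exists. Solution: t = 0, s = 1 — both in [0, 1], so the segments cross. Intersection point: (-3, 5).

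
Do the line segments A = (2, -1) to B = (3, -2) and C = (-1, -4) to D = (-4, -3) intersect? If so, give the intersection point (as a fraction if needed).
No (intersection of containing lines falls outside at least one segment)

Parametrize and solve: t = 6, s = -3. At least one of these is outside [0, 1], so the segments do not intersect.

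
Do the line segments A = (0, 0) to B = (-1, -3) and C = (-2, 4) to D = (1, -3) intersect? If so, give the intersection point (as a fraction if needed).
Yes; intersection at (-1/8, -3/8) (t = 1/8 on AB, s = 5/8 on CD)

Parametrize AB as A + t(B − A) = (0 + -1 t, 0 + -3 t) and CD as C + s(D − C) = (-2 + 3 s, 4 + -7 s). Solve the linear system for (t, s). Determinant = -16 ≠ 0, so a unique intersection of the containing lines exists. Solution: t = 1/8, s = 5/8 — both in [0, 1], so the segments cross. Intersection point: (-1/8, -3/8).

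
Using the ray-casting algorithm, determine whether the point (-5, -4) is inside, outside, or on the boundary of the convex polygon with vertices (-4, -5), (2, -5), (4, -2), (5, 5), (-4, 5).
The point (-5, -4) lies strictly outside the polygon

Cast a horizontal ray to the right from the query point and count how many polygon edges it crosses (each edge strictly once or zero times, handled with the usual half-open convention). 
Parity of crossings → even ⇒ outside.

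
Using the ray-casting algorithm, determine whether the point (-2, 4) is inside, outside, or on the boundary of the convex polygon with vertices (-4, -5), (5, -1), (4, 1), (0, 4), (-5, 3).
The point (-2, 4) lies strictly outside the polygon

Cast a horizontal ray to the right from the query point and count how many polygon edges it crosses (each edge strictly once or zero times, handled with the usual half-open convention). 
Parity of crossings → even ⇒ outside.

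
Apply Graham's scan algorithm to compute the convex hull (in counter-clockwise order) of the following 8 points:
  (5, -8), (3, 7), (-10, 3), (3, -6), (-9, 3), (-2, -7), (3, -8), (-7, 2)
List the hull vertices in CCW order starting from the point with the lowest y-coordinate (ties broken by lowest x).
Hull (CCW) = [(3, -8), (5, -8), (3, 7), (-10, 3), (-2, -7)]

Graham scan procedure:
  1. Find the pivot p₀ = point with lowest y (tie → lowest x): (3, -8).
  2. Sort the remaining points by polar angle around p₀.
  3. Walk through sorted points, maintaining a stack; pop the top while the last three entries make a non-left turn (cross product ≤ 0).
  4. Final stack is the convex hull in CCW order: (3, -8), (5, -8), (3, 7), (-10, 3), (-2, -7).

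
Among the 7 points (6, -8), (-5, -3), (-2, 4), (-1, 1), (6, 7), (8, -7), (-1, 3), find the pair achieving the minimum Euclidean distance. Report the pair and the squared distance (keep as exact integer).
Pair = ((-2, 4), (-1, 3)); squared distance = 2

Compute all C(7, 2) = 21 pairwise squared distances (x_i − x_j)² + (y_i − y_j)². The minimum is 2, attained by the pair ((-2, 4), (-1, 3)).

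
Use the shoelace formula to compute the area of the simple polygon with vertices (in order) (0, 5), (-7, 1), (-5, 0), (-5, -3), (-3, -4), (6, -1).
Area = 123/2

Shoelace formula: Area = (1/2) |Σ_i (x_i · y_{i+1} − x_{i+1} · y_i)| (indices mod n). Compute each cross term:
  (0)(1) − (-7)(5) = 35
  (-7)(0) − (-5)(1) = 5
  (-5)(-3) − (-5)(0) = 15
  (-5)(-4) − (-3)(-3) = 11
  (-3)(-1) − (6)(-4) = 27
  (6)(5) − (0)(-1) = 30
Sum = 123, so (signed) Area = 123/2 = 123/2, |Area| = 123/2.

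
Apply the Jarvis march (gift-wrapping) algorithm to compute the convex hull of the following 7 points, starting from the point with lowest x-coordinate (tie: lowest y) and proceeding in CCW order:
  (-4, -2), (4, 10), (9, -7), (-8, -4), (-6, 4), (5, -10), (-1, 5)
Hull (CCW) = [(-8, -4), (5, -10), (9, -7), (4, 10), (-6, 4)]

Jarvis march: at each step, from the current hull vertex p, select the next vertex q as the point such that every other point lies strictly to the left of (or on) the directed line p → q. (Equivalently: for every other point r, the cross product (q − p) × (r − p) ≥ 0.)
Starting point (lowest x, tie lowest y): (-8, -4). Wrap until returning to start. Resulting hull: (-8, -4), (5, -10), (9, -7), (4, 10), (-6, 4).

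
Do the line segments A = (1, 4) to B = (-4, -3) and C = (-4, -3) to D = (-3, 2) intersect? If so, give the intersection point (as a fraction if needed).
Yes; intersection at (-4, -3) (t = 1 on AB, s = 0 on CD)

Parametrize AB as A + t(B − A) = (1 + -5 t, 4 + -7 t) and CD as C + s(D − C) = (-4 + 1 s, -3 + 5 s). Solve the linear system for (t, s). Determinant = 18 ≠ 0, so a unique intersection of the containing lines exists. Solution: t = 1, s = 0 — both in [0, 1], so the segments cross. Intersection point: (-4, -3).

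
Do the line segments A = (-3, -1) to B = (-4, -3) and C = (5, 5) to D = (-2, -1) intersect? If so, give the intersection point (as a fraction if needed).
No (intersection of containing lines falls outside at least one segment)

Parametrize and solve: t = 3/4, s = 5/4. At least one of these is outside [0, 1], so the segments do not intersect.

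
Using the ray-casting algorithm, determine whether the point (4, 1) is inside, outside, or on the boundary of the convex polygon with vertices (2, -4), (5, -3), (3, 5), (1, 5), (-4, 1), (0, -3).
The point (4, 1) lies on the polygon boundary

Boundary check: the query satisfies the collinearity and bounding-box conditions for some polygon edge, so it lies exactly on the boundary.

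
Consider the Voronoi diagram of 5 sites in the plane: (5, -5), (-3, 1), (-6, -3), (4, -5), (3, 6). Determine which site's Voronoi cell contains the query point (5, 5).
Nearest site = (3, 6)

The Voronoi cell of site s contains exactly those query points closer to s than to any other site. Compute squared distances from q = (5, 5) to each site:
  (3 − 5)² + (6 − 5)² = 5
  (-3 − 5)² + (1 − 5)² = 80
  (5 − 5)² + (-5 − 5)² = 100
  (4 − 5)² + (-5 − 5)² = 101
  (-6 − 5)² + (-3 − 5)² = 185
Minimum is attained by (3, 6), so q lies in its Voronoi cell.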